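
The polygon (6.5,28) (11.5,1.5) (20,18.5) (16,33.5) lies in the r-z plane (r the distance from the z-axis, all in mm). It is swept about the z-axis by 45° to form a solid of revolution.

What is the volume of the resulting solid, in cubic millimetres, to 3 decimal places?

Volume = 2458.394 mm³

Profile (r,z), 4 vertices: (6.5,28) (11.5,1.5) (20,18.5) (16,33.5)
edge 0: (6.5,28)→(11.5,1.5)  cross = 6.5·1.5 − 11.5·28 = -312.2500; (r_i+r_j)·cross = 18·-312.2500 = -5620.5000
edge 1: (11.5,1.5)→(20,18.5)  cross = 11.5·18.5 − 20·1.5 = 182.7500; (r_i+r_j)·cross = 31.5·182.7500 = 5756.6250
edge 2: (20,18.5)→(16,33.5)  cross = 20·33.5 − 16·18.5 = 374.0000; (r_i+r_j)·cross = 36·374.0000 = 13464.0000
edge 3: (16,33.5)→(6.5,28)  cross = 16·28 − 6.5·33.5 = 230.2500; (r_i+r_j)·cross = 22.5·230.2500 = 5180.6250
Σcross = 474.7500 → A = |Σcross|/2 = 237.3750 mm²
Σ(r_i+r_j)·cross = 18780.7500 → first moment M = |Σ|/6 = 3130.1250
R_c = M/A = 3130.1250/237.3750 = 13.1864 mm
θ = 45° = 0.785398 rad
V = θ·R_c·A = 0.785398·13.1864·237.3750 = 2458.394 mm³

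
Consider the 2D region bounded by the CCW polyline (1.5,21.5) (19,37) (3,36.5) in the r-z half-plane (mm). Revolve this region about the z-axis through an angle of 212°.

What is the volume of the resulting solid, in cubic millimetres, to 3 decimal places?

Volume = 3467.223 mm³

Profile (r,z), 3 vertices: (1.5,21.5) (19,37) (3,36.5)
edge 0: (1.5,21.5)→(19,37)  cross = 1.5·37 − 19·21.5 = -353.0000; (r_i+r_j)·cross = 20.5·-353.0000 = -7236.5000
edge 1: (19,37)→(3,36.5)  cross = 19·36.5 − 3·37 = 582.5000; (r_i+r_j)·cross = 22·582.5000 = 12815.0000
edge 2: (3,36.5)→(1.5,21.5)  cross = 3·21.5 − 1.5·36.5 = 9.7500; (r_i+r_j)·cross = 4.5·9.7500 = 43.8750
Σcross = 239.2500 → A = |Σcross|/2 = 119.6250 mm²
Σ(r_i+r_j)·cross = 5622.3750 → first moment M = |Σ|/6 = 937.0625
R_c = M/A = 937.0625/119.6250 = 7.8333 mm
θ = 212° = 3.700098 rad
V = θ·R_c·A = 3.700098·7.8333·119.6250 = 3467.223 mm³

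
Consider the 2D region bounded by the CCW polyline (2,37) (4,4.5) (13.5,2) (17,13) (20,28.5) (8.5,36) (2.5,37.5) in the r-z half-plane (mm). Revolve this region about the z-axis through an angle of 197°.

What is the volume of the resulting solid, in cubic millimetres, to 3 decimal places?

Profile (r,z), 7 vertices: (2,37) (4,4.5) (13.5,2) (17,13) (20,28.5) (8.5,36) (2.5,37.5)
edge 0: (2,37)→(4,4.5)  cross = 2·4.5 − 4·37 = -139.0000; (r_i+r_j)·cross = 6·-139.0000 = -834.0000
edge 1: (4,4.5)→(13.5,2)  cross = 4·2 − 13.5·4.5 = -52.7500; (r_i+r_j)·cross = 17.5·-52.7500 = -923.1250
edge 2: (13.5,2)→(17,13)  cross = 13.5·13 − 17·2 = 141.5000; (r_i+r_j)·cross = 30.5·141.5000 = 4315.7500
edge 3: (17,13)→(20,28.5)  cross = 17·28.5 − 20·13 = 224.5000; (r_i+r_j)·cross = 37·224.5000 = 8306.5000
edge 4: (20,28.5)→(8.5,36)  cross = 20·36 − 8.5·28.5 = 477.7500; (r_i+r_j)·cross = 28.5·477.7500 = 13615.8750
edge 5: (8.5,36)→(2.5,37.5)  cross = 8.5·37.5 − 2.5·36 = 228.7500; (r_i+r_j)·cross = 11·228.7500 = 2516.2500
edge 6: (2.5,37.5)→(2,37)  cross = 2.5·37 − 2·37.5 = 17.5000; (r_i+r_j)·cross = 4.5·17.5000 = 78.7500
Σcross = 898.2500 → A = |Σcross|/2 = 449.1250 mm²
Σ(r_i+r_j)·cross = 27076.0000 → first moment M = |Σ|/6 = 4512.6667
R_c = M/A = 4512.6667/449.1250 = 10.0477 mm
θ = 197° = 3.438299 rad
V = θ·R_c·A = 3.438299·10.0477·449.1250 = 15515.896 mm³

Volume = 15515.896 mm³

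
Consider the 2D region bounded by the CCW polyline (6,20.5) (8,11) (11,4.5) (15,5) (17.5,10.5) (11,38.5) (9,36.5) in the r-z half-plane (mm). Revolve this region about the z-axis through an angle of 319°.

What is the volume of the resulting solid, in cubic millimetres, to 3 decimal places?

Profile (r,z), 7 vertices: (6,20.5) (8,11) (11,4.5) (15,5) (17.5,10.5) (11,38.5) (9,36.5)
edge 0: (6,20.5)→(8,11)  cross = 6·11 − 8·20.5 = -98.0000; (r_i+r_j)·cross = 14·-98.0000 = -1372.0000
edge 1: (8,11)→(11,4.5)  cross = 8·4.5 − 11·11 = -85.0000; (r_i+r_j)·cross = 19·-85.0000 = -1615.0000
edge 2: (11,4.5)→(15,5)  cross = 11·5 − 15·4.5 = -12.5000; (r_i+r_j)·cross = 26·-12.5000 = -325.0000
edge 3: (15,5)→(17.5,10.5)  cross = 15·10.5 − 17.5·5 = 70.0000; (r_i+r_j)·cross = 32.5·70.0000 = 2275.0000
edge 4: (17.5,10.5)→(11,38.5)  cross = 17.5·38.5 − 11·10.5 = 558.2500; (r_i+r_j)·cross = 28.5·558.2500 = 15910.1250
edge 5: (11,38.5)→(9,36.5)  cross = 11·36.5 − 9·38.5 = 55.0000; (r_i+r_j)·cross = 20·55.0000 = 1100.0000
edge 6: (9,36.5)→(6,20.5)  cross = 9·20.5 − 6·36.5 = -34.5000; (r_i+r_j)·cross = 15·-34.5000 = -517.5000
Σcross = 453.2500 → A = |Σcross|/2 = 226.6250 mm²
Σ(r_i+r_j)·cross = 15455.6250 → first moment M = |Σ|/6 = 2575.9375
R_c = M/A = 2575.9375/226.6250 = 11.3665 mm
θ = 319° = 5.567600 rad
V = θ·R_c·A = 5.567600·11.3665·226.6250 = 14341.790 mm³

Volume = 14341.790 mm³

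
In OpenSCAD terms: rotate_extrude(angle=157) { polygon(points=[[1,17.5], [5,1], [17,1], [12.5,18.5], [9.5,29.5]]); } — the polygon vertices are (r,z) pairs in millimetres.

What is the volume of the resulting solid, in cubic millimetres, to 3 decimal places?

Volume = 6305.980 mm³

Profile (r,z), 5 vertices: (1,17.5) (5,1) (17,1) (12.5,18.5) (9.5,29.5)
edge 0: (1,17.5)→(5,1)  cross = 1·1 − 5·17.5 = -86.5000; (r_i+r_j)·cross = 6·-86.5000 = -519.0000
edge 1: (5,1)→(17,1)  cross = 5·1 − 17·1 = -12.0000; (r_i+r_j)·cross = 22·-12.0000 = -264.0000
edge 2: (17,1)→(12.5,18.5)  cross = 17·18.5 − 12.5·1 = 302.0000; (r_i+r_j)·cross = 29.5·302.0000 = 8909.0000
edge 3: (12.5,18.5)→(9.5,29.5)  cross = 12.5·29.5 − 9.5·18.5 = 193.0000; (r_i+r_j)·cross = 22·193.0000 = 4246.0000
edge 4: (9.5,29.5)→(1,17.5)  cross = 9.5·17.5 − 1·29.5 = 136.7500; (r_i+r_j)·cross = 10.5·136.7500 = 1435.8750
Σcross = 533.2500 → A = |Σcross|/2 = 266.6250 mm²
Σ(r_i+r_j)·cross = 13807.8750 → first moment M = |Σ|/6 = 2301.3125
R_c = M/A = 2301.3125/266.6250 = 8.6313 mm
θ = 157° = 2.740167 rad
V = θ·R_c·A = 2.740167·8.6313·266.6250 = 6305.980 mm³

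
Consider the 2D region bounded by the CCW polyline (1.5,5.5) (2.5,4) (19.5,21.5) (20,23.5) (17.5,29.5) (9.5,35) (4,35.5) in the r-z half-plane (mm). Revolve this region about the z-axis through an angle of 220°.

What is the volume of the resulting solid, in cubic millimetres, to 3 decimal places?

Volume = 11977.540 mm³

Profile (r,z), 7 vertices: (1.5,5.5) (2.5,4) (19.5,21.5) (20,23.5) (17.5,29.5) (9.5,35) (4,35.5)
edge 0: (1.5,5.5)→(2.5,4)  cross = 1.5·4 − 2.5·5.5 = -7.7500; (r_i+r_j)·cross = 4·-7.7500 = -31.0000
edge 1: (2.5,4)→(19.5,21.5)  cross = 2.5·21.5 − 19.5·4 = -24.2500; (r_i+r_j)·cross = 22·-24.2500 = -533.5000
edge 2: (19.5,21.5)→(20,23.5)  cross = 19.5·23.5 − 20·21.5 = 28.2500; (r_i+r_j)·cross = 39.5·28.2500 = 1115.8750
edge 3: (20,23.5)→(17.5,29.5)  cross = 20·29.5 − 17.5·23.5 = 178.7500; (r_i+r_j)·cross = 37.5·178.7500 = 6703.1250
edge 4: (17.5,29.5)→(9.5,35)  cross = 17.5·35 − 9.5·29.5 = 332.2500; (r_i+r_j)·cross = 27·332.2500 = 8970.7500
edge 5: (9.5,35)→(4,35.5)  cross = 9.5·35.5 − 4·35 = 197.2500; (r_i+r_j)·cross = 13.5·197.2500 = 2662.8750
edge 6: (4,35.5)→(1.5,5.5)  cross = 4·5.5 − 1.5·35.5 = -31.2500; (r_i+r_j)·cross = 5.5·-31.2500 = -171.8750
Σcross = 673.2500 → A = |Σcross|/2 = 336.6250 mm²
Σ(r_i+r_j)·cross = 18716.2500 → first moment M = |Σ|/6 = 3119.3750
R_c = M/A = 3119.3750/336.6250 = 9.2666 mm
θ = 220° = 3.839724 rad
V = θ·R_c·A = 3.839724·9.2666·336.6250 = 11977.540 mm³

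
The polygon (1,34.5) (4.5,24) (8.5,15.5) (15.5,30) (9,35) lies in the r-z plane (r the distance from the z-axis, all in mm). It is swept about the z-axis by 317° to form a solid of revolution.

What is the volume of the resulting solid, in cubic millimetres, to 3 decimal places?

Profile (r,z), 5 vertices: (1,34.5) (4.5,24) (8.5,15.5) (15.5,30) (9,35)
edge 0: (1,34.5)→(4.5,24)  cross = 1·24 − 4.5·34.5 = -131.2500; (r_i+r_j)·cross = 5.5·-131.2500 = -721.8750
edge 1: (4.5,24)→(8.5,15.5)  cross = 4.5·15.5 − 8.5·24 = -134.2500; (r_i+r_j)·cross = 13·-134.2500 = -1745.2500
edge 2: (8.5,15.5)→(15.5,30)  cross = 8.5·30 − 15.5·15.5 = 14.7500; (r_i+r_j)·cross = 24·14.7500 = 354.0000
edge 3: (15.5,30)→(9,35)  cross = 15.5·35 − 9·30 = 272.5000; (r_i+r_j)·cross = 24.5·272.5000 = 6676.2500
edge 4: (9,35)→(1,34.5)  cross = 9·34.5 − 1·35 = 275.5000; (r_i+r_j)·cross = 10·275.5000 = 2755.0000
Σcross = 297.2500 → A = |Σcross|/2 = 148.6250 mm²
Σ(r_i+r_j)·cross = 7318.1250 → first moment M = |Σ|/6 = 1219.6875
R_c = M/A = 1219.6875/148.6250 = 8.2065 mm
θ = 317° = 5.532694 rad
V = θ·R_c·A = 5.532694·8.2065·148.6250 = 6748.157 mm³

Volume = 6748.157 mm³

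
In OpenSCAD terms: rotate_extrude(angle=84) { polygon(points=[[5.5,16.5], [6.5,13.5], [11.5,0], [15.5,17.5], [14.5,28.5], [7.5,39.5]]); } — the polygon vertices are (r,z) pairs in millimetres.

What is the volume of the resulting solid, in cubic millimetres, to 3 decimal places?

Volume = 3559.084 mm³

Profile (r,z), 6 vertices: (5.5,16.5) (6.5,13.5) (11.5,0) (15.5,17.5) (14.5,28.5) (7.5,39.5)
edge 0: (5.5,16.5)→(6.5,13.5)  cross = 5.5·13.5 − 6.5·16.5 = -33.0000; (r_i+r_j)·cross = 12·-33.0000 = -396.0000
edge 1: (6.5,13.5)→(11.5,0)  cross = 6.5·0 − 11.5·13.5 = -155.2500; (r_i+r_j)·cross = 18·-155.2500 = -2794.5000
edge 2: (11.5,0)→(15.5,17.5)  cross = 11.5·17.5 − 15.5·0 = 201.2500; (r_i+r_j)·cross = 27·201.2500 = 5433.7500
edge 3: (15.5,17.5)→(14.5,28.5)  cross = 15.5·28.5 − 14.5·17.5 = 188.0000; (r_i+r_j)·cross = 30·188.0000 = 5640.0000
edge 4: (14.5,28.5)→(7.5,39.5)  cross = 14.5·39.5 − 7.5·28.5 = 359.0000; (r_i+r_j)·cross = 22·359.0000 = 7898.0000
edge 5: (7.5,39.5)→(5.5,16.5)  cross = 7.5·16.5 − 5.5·39.5 = -93.5000; (r_i+r_j)·cross = 13·-93.5000 = -1215.5000
Σcross = 466.5000 → A = |Σcross|/2 = 233.2500 mm²
Σ(r_i+r_j)·cross = 14565.7500 → first moment M = |Σ|/6 = 2427.6250
R_c = M/A = 2427.6250/233.2500 = 10.4078 mm
θ = 84° = 1.466077 rad
V = θ·R_c·A = 1.466077·10.4078·233.2500 = 3559.084 mm³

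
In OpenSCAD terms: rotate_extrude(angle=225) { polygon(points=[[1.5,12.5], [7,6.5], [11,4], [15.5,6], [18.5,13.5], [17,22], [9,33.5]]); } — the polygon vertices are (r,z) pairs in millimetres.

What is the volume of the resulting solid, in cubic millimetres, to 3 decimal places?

Volume = 12184.471 mm³

Profile (r,z), 7 vertices: (1.5,12.5) (7,6.5) (11,4) (15.5,6) (18.5,13.5) (17,22) (9,33.5)
edge 0: (1.5,12.5)→(7,6.5)  cross = 1.5·6.5 − 7·12.5 = -77.7500; (r_i+r_j)·cross = 8.5·-77.7500 = -660.8750
edge 1: (7,6.5)→(11,4)  cross = 7·4 − 11·6.5 = -43.5000; (r_i+r_j)·cross = 18·-43.5000 = -783.0000
edge 2: (11,4)→(15.5,6)  cross = 11·6 − 15.5·4 = 4.0000; (r_i+r_j)·cross = 26.5·4.0000 = 106.0000
edge 3: (15.5,6)→(18.5,13.5)  cross = 15.5·13.5 − 18.5·6 = 98.2500; (r_i+r_j)·cross = 34·98.2500 = 3340.5000
edge 4: (18.5,13.5)→(17,22)  cross = 18.5·22 − 17·13.5 = 177.5000; (r_i+r_j)·cross = 35.5·177.5000 = 6301.2500
edge 5: (17,22)→(9,33.5)  cross = 17·33.5 − 9·22 = 371.5000; (r_i+r_j)·cross = 26·371.5000 = 9659.0000
edge 6: (9,33.5)→(1.5,12.5)  cross = 9·12.5 − 1.5·33.5 = 62.2500; (r_i+r_j)·cross = 10.5·62.2500 = 653.6250
Σcross = 592.2500 → A = |Σcross|/2 = 296.1250 mm²
Σ(r_i+r_j)·cross = 18616.5000 → first moment M = |Σ|/6 = 3102.7500
R_c = M/A = 3102.7500/296.1250 = 10.4778 mm
θ = 225° = 3.926991 rad
V = θ·R_c·A = 3.926991·10.4778·296.1250 = 12184.471 mm³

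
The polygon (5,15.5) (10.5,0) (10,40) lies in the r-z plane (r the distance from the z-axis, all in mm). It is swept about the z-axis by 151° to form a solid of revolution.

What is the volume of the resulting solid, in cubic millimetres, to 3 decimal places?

Volume = 2377.338 mm³

Profile (r,z), 3 vertices: (5,15.5) (10.5,0) (10,40)
edge 0: (5,15.5)→(10.5,0)  cross = 5·0 − 10.5·15.5 = -162.7500; (r_i+r_j)·cross = 15.5·-162.7500 = -2522.6250
edge 1: (10.5,0)→(10,40)  cross = 10.5·40 − 10·0 = 420.0000; (r_i+r_j)·cross = 20.5·420.0000 = 8610.0000
edge 2: (10,40)→(5,15.5)  cross = 10·15.5 − 5·40 = -45.0000; (r_i+r_j)·cross = 15·-45.0000 = -675.0000
Σcross = 212.2500 → A = |Σcross|/2 = 106.1250 mm²
Σ(r_i+r_j)·cross = 5412.3750 → first moment M = |Σ|/6 = 902.0625
R_c = M/A = 902.0625/106.1250 = 8.5000 mm
θ = 151° = 2.635447 rad
V = θ·R_c·A = 2.635447·8.5000·106.1250 = 2377.338 mm³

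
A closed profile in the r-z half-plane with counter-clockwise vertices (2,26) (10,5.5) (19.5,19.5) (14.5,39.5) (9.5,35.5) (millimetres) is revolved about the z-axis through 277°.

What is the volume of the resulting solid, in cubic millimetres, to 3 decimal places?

Volume = 17362.222 mm³

Profile (r,z), 5 vertices: (2,26) (10,5.5) (19.5,19.5) (14.5,39.5) (9.5,35.5)
edge 0: (2,26)→(10,5.5)  cross = 2·5.5 − 10·26 = -249.0000; (r_i+r_j)·cross = 12·-249.0000 = -2988.0000
edge 1: (10,5.5)→(19.5,19.5)  cross = 10·19.5 − 19.5·5.5 = 87.7500; (r_i+r_j)·cross = 29.5·87.7500 = 2588.6250
edge 2: (19.5,19.5)→(14.5,39.5)  cross = 19.5·39.5 − 14.5·19.5 = 487.5000; (r_i+r_j)·cross = 34·487.5000 = 16575.0000
edge 3: (14.5,39.5)→(9.5,35.5)  cross = 14.5·35.5 − 9.5·39.5 = 139.5000; (r_i+r_j)·cross = 24·139.5000 = 3348.0000
edge 4: (9.5,35.5)→(2,26)  cross = 9.5·26 − 2·35.5 = 176.0000; (r_i+r_j)·cross = 11.5·176.0000 = 2024.0000
Σcross = 641.7500 → A = |Σcross|/2 = 320.8750 mm²
Σ(r_i+r_j)·cross = 21547.6250 → first moment M = |Σ|/6 = 3591.2708
R_c = M/A = 3591.2708/320.8750 = 11.1921 mm
θ = 277° = 4.834562 rad
V = θ·R_c·A = 4.834562·11.1921·320.8750 = 17362.222 mm³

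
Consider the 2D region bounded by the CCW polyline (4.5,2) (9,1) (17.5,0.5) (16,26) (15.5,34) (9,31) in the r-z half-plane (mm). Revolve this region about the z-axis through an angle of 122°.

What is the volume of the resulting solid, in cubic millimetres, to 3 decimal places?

Volume = 7638.604 mm³

Profile (r,z), 6 vertices: (4.5,2) (9,1) (17.5,0.5) (16,26) (15.5,34) (9,31)
edge 0: (4.5,2)→(9,1)  cross = 4.5·1 − 9·2 = -13.5000; (r_i+r_j)·cross = 13.5·-13.5000 = -182.2500
edge 1: (9,1)→(17.5,0.5)  cross = 9·0.5 − 17.5·1 = -13.0000; (r_i+r_j)·cross = 26.5·-13.0000 = -344.5000
edge 2: (17.5,0.5)→(16,26)  cross = 17.5·26 − 16·0.5 = 447.0000; (r_i+r_j)·cross = 33.5·447.0000 = 14974.5000
edge 3: (16,26)→(15.5,34)  cross = 16·34 − 15.5·26 = 141.0000; (r_i+r_j)·cross = 31.5·141.0000 = 4441.5000
edge 4: (15.5,34)→(9,31)  cross = 15.5·31 − 9·34 = 174.5000; (r_i+r_j)·cross = 24.5·174.5000 = 4275.2500
edge 5: (9,31)→(4.5,2)  cross = 9·2 − 4.5·31 = -121.5000; (r_i+r_j)·cross = 13.5·-121.5000 = -1640.2500
Σcross = 614.5000 → A = |Σcross|/2 = 307.2500 mm²
Σ(r_i+r_j)·cross = 21524.2500 → first moment M = |Σ|/6 = 3587.3750
R_c = M/A = 3587.3750/307.2500 = 11.6758 mm
θ = 122° = 2.129302 rad
V = θ·R_c·A = 2.129302·11.6758·307.2500 = 7638.604 mm³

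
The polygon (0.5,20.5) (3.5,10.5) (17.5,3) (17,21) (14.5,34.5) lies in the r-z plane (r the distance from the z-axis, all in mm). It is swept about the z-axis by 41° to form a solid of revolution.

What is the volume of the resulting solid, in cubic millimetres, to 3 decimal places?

Profile (r,z), 5 vertices: (0.5,20.5) (3.5,10.5) (17.5,3) (17,21) (14.5,34.5)
edge 0: (0.5,20.5)→(3.5,10.5)  cross = 0.5·10.5 − 3.5·20.5 = -66.5000; (r_i+r_j)·cross = 4·-66.5000 = -266.0000
edge 1: (3.5,10.5)→(17.5,3)  cross = 3.5·3 − 17.5·10.5 = -173.2500; (r_i+r_j)·cross = 21·-173.2500 = -3638.2500
edge 2: (17.5,3)→(17,21)  cross = 17.5·21 − 17·3 = 316.5000; (r_i+r_j)·cross = 34.5·316.5000 = 10919.2500
edge 3: (17,21)→(14.5,34.5)  cross = 17·34.5 − 14.5·21 = 282.0000; (r_i+r_j)·cross = 31.5·282.0000 = 8883.0000
edge 4: (14.5,34.5)→(0.5,20.5)  cross = 14.5·20.5 − 0.5·34.5 = 280.0000; (r_i+r_j)·cross = 15·280.0000 = 4200.0000
Σcross = 638.7500 → A = |Σcross|/2 = 319.3750 mm²
Σ(r_i+r_j)·cross = 20098.0000 → first moment M = |Σ|/6 = 3349.6667
R_c = M/A = 3349.6667/319.3750 = 10.4882 mm
θ = 41° = 0.715585 rad
V = θ·R_c·A = 0.715585·10.4882·319.3750 = 2396.971 mm³

Volume = 2396.971 mm³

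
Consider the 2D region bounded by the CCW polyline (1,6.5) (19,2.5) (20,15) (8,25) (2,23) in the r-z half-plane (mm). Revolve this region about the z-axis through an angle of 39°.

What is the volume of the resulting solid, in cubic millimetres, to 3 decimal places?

Profile (r,z), 5 vertices: (1,6.5) (19,2.5) (20,15) (8,25) (2,23)
edge 0: (1,6.5)→(19,2.5)  cross = 1·2.5 − 19·6.5 = -121.0000; (r_i+r_j)·cross = 20·-121.0000 = -2420.0000
edge 1: (19,2.5)→(20,15)  cross = 19·15 − 20·2.5 = 235.0000; (r_i+r_j)·cross = 39·235.0000 = 9165.0000
edge 2: (20,15)→(8,25)  cross = 20·25 − 8·15 = 380.0000; (r_i+r_j)·cross = 28·380.0000 = 10640.0000
edge 3: (8,25)→(2,23)  cross = 8·23 − 2·25 = 134.0000; (r_i+r_j)·cross = 10·134.0000 = 1340.0000
edge 4: (2,23)→(1,6.5)  cross = 2·6.5 − 1·23 = -10.0000; (r_i+r_j)·cross = 3·-10.0000 = -30.0000
Σcross = 618.0000 → A = |Σcross|/2 = 309.0000 mm²
Σ(r_i+r_j)·cross = 18695.0000 → first moment M = |Σ|/6 = 3115.8333
R_c = M/A = 3115.8333/309.0000 = 10.0836 mm
θ = 39° = 0.680678 rad
V = θ·R_c·A = 0.680678·10.0836·309.0000 = 2120.880 mm³

Volume = 2120.880 mm³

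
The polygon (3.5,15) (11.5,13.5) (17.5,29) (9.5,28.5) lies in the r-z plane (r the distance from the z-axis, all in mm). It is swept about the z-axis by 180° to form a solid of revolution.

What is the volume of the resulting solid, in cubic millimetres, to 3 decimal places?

Profile (r,z), 4 vertices: (3.5,15) (11.5,13.5) (17.5,29) (9.5,28.5)
edge 0: (3.5,15)→(11.5,13.5)  cross = 3.5·13.5 − 11.5·15 = -125.2500; (r_i+r_j)·cross = 15·-125.2500 = -1878.7500
edge 1: (11.5,13.5)→(17.5,29)  cross = 11.5·29 − 17.5·13.5 = 97.2500; (r_i+r_j)·cross = 29·97.2500 = 2820.2500
edge 2: (17.5,29)→(9.5,28.5)  cross = 17.5·28.5 − 9.5·29 = 223.2500; (r_i+r_j)·cross = 27·223.2500 = 6027.7500
edge 3: (9.5,28.5)→(3.5,15)  cross = 9.5·15 − 3.5·28.5 = 42.7500; (r_i+r_j)·cross = 13·42.7500 = 555.7500
Σcross = 238.0000 → A = |Σcross|/2 = 119.0000 mm²
Σ(r_i+r_j)·cross = 7525.0000 → first moment M = |Σ|/6 = 1254.1667
R_c = M/A = 1254.1667/119.0000 = 10.5392 mm
θ = 180° = 3.141593 rad
V = θ·R_c·A = 3.141593·10.5392·119.0000 = 3940.081 mm³

Volume = 3940.081 mm³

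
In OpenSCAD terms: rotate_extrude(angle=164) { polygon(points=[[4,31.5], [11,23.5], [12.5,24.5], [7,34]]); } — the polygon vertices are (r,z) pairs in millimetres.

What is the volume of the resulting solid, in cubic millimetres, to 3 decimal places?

Profile (r,z), 4 vertices: (4,31.5) (11,23.5) (12.5,24.5) (7,34)
edge 0: (4,31.5)→(11,23.5)  cross = 4·23.5 − 11·31.5 = -252.5000; (r_i+r_j)·cross = 15·-252.5000 = -3787.5000
edge 1: (11,23.5)→(12.5,24.5)  cross = 11·24.5 − 12.5·23.5 = -24.2500; (r_i+r_j)·cross = 23.5·-24.2500 = -569.8750
edge 2: (12.5,24.5)→(7,34)  cross = 12.5·34 − 7·24.5 = 253.5000; (r_i+r_j)·cross = 19.5·253.5000 = 4943.2500
edge 3: (7,34)→(4,31.5)  cross = 7·31.5 − 4·34 = 84.5000; (r_i+r_j)·cross = 11·84.5000 = 929.5000
Σcross = 61.2500 → A = |Σcross|/2 = 30.6250 mm²
Σ(r_i+r_j)·cross = 1515.3750 → first moment M = |Σ|/6 = 252.5625
R_c = M/A = 252.5625/30.6250 = 8.2469 mm
θ = 164° = 2.862340 rad
V = θ·R_c·A = 2.862340·8.2469·30.6250 = 722.920 mm³

Volume = 722.920 mm³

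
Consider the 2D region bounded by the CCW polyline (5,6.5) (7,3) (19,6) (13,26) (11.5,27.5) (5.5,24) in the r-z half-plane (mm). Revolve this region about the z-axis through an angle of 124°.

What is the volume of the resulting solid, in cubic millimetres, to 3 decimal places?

Profile (r,z), 6 vertices: (5,6.5) (7,3) (19,6) (13,26) (11.5,27.5) (5.5,24)
edge 0: (5,6.5)→(7,3)  cross = 5·3 − 7·6.5 = -30.5000; (r_i+r_j)·cross = 12·-30.5000 = -366.0000
edge 1: (7,3)→(19,6)  cross = 7·6 − 19·3 = -15.0000; (r_i+r_j)·cross = 26·-15.0000 = -390.0000
edge 2: (19,6)→(13,26)  cross = 19·26 − 13·6 = 416.0000; (r_i+r_j)·cross = 32·416.0000 = 13312.0000
edge 3: (13,26)→(11.5,27.5)  cross = 13·27.5 − 11.5·26 = 58.5000; (r_i+r_j)·cross = 24.5·58.5000 = 1433.2500
edge 4: (11.5,27.5)→(5.5,24)  cross = 11.5·24 − 5.5·27.5 = 124.7500; (r_i+r_j)·cross = 17·124.7500 = 2120.7500
edge 5: (5.5,24)→(5,6.5)  cross = 5.5·6.5 − 5·24 = -84.2500; (r_i+r_j)·cross = 10.5·-84.2500 = -884.6250
Σcross = 469.5000 → A = |Σcross|/2 = 234.7500 mm²
Σ(r_i+r_j)·cross = 15225.3750 → first moment M = |Σ|/6 = 2537.5625
R_c = M/A = 2537.5625/234.7500 = 10.8096 mm
θ = 124° = 2.164208 rad
V = θ·R_c·A = 2.164208·10.8096·234.7500 = 5491.814 mm³

Volume = 5491.814 mm³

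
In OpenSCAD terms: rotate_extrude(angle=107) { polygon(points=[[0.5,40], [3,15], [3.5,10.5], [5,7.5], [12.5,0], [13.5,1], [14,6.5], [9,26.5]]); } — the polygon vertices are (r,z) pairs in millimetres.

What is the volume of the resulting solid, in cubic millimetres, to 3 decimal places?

Volume = 3249.687 mm³

Profile (r,z), 8 vertices: (0.5,40) (3,15) (3.5,10.5) (5,7.5) (12.5,0) (13.5,1) (14,6.5) (9,26.5)
edge 0: (0.5,40)→(3,15)  cross = 0.5·15 − 3·40 = -112.5000; (r_i+r_j)·cross = 3.5·-112.5000 = -393.7500
edge 1: (3,15)→(3.5,10.5)  cross = 3·10.5 − 3.5·15 = -21.0000; (r_i+r_j)·cross = 6.5·-21.0000 = -136.5000
edge 2: (3.5,10.5)→(5,7.5)  cross = 3.5·7.5 − 5·10.5 = -26.2500; (r_i+r_j)·cross = 8.5·-26.2500 = -223.1250
edge 3: (5,7.5)→(12.5,0)  cross = 5·0 − 12.5·7.5 = -93.7500; (r_i+r_j)·cross = 17.5·-93.7500 = -1640.6250
edge 4: (12.5,0)→(13.5,1)  cross = 12.5·1 − 13.5·0 = 12.5000; (r_i+r_j)·cross = 26·12.5000 = 325.0000
edge 5: (13.5,1)→(14,6.5)  cross = 13.5·6.5 − 14·1 = 73.7500; (r_i+r_j)·cross = 27.5·73.7500 = 2028.1250
edge 6: (14,6.5)→(9,26.5)  cross = 14·26.5 − 9·6.5 = 312.5000; (r_i+r_j)·cross = 23·312.5000 = 7187.5000
edge 7: (9,26.5)→(0.5,40)  cross = 9·40 − 0.5·26.5 = 346.7500; (r_i+r_j)·cross = 9.5·346.7500 = 3294.1250
Σcross = 492.0000 → A = |Σcross|/2 = 246.0000 mm²
Σ(r_i+r_j)·cross = 10440.7500 → first moment M = |Σ|/6 = 1740.1250
R_c = M/A = 1740.1250/246.0000 = 7.0737 mm
θ = 107° = 1.867502 rad
V = θ·R_c·A = 1.867502·7.0737·246.0000 = 3249.687 mm³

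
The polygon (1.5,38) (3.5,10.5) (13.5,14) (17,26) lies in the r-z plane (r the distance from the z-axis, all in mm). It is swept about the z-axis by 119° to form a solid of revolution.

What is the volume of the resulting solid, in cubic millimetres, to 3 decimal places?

Profile (r,z), 4 vertices: (1.5,38) (3.5,10.5) (13.5,14) (17,26)
edge 0: (1.5,38)→(3.5,10.5)  cross = 1.5·10.5 − 3.5·38 = -117.2500; (r_i+r_j)·cross = 5·-117.2500 = -586.2500
edge 1: (3.5,10.5)→(13.5,14)  cross = 3.5·14 − 13.5·10.5 = -92.7500; (r_i+r_j)·cross = 17·-92.7500 = -1576.7500
edge 2: (13.5,14)→(17,26)  cross = 13.5·26 − 17·14 = 113.0000; (r_i+r_j)·cross = 30.5·113.0000 = 3446.5000
edge 3: (17,26)→(1.5,38)  cross = 17·38 − 1.5·26 = 607.0000; (r_i+r_j)·cross = 18.5·607.0000 = 11229.5000
Σcross = 510.0000 → A = |Σcross|/2 = 255.0000 mm²
Σ(r_i+r_j)·cross = 12513.0000 → first moment M = |Σ|/6 = 2085.5000
R_c = M/A = 2085.5000/255.0000 = 8.1784 mm
θ = 119° = 2.076942 rad
V = θ·R_c·A = 2.076942·8.1784·255.0000 = 4331.462 mm³

Volume = 4331.462 mm³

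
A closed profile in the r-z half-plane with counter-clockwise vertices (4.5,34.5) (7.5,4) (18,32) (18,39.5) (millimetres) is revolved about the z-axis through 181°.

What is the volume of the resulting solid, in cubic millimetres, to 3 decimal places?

Profile (r,z), 4 vertices: (4.5,34.5) (7.5,4) (18,32) (18,39.5)
edge 0: (4.5,34.5)→(7.5,4)  cross = 4.5·4 − 7.5·34.5 = -240.7500; (r_i+r_j)·cross = 12·-240.7500 = -2889.0000
edge 1: (7.5,4)→(18,32)  cross = 7.5·32 − 18·4 = 168.0000; (r_i+r_j)·cross = 25.5·168.0000 = 4284.0000
edge 2: (18,32)→(18,39.5)  cross = 18·39.5 − 18·32 = 135.0000; (r_i+r_j)·cross = 36·135.0000 = 4860.0000
edge 3: (18,39.5)→(4.5,34.5)  cross = 18·34.5 − 4.5·39.5 = 443.2500; (r_i+r_j)·cross = 22.5·443.2500 = 9973.1250
Σcross = 505.5000 → A = |Σcross|/2 = 252.7500 mm²
Σ(r_i+r_j)·cross = 16228.1250 → first moment M = |Σ|/6 = 2704.6875
R_c = M/A = 2704.6875/252.7500 = 10.7010 mm
θ = 181° = 3.159046 rad
V = θ·R_c·A = 3.159046·10.7010·252.7500 = 8544.232 mm³

Volume = 8544.232 mm³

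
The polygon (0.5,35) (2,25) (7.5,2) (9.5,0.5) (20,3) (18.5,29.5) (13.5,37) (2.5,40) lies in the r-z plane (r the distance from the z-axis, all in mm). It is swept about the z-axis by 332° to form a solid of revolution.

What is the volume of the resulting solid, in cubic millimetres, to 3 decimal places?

Profile (r,z), 8 vertices: (0.5,35) (2,25) (7.5,2) (9.5,0.5) (20,3) (18.5,29.5) (13.5,37) (2.5,40)
edge 0: (0.5,35)→(2,25)  cross = 0.5·25 − 2·35 = -57.5000; (r_i+r_j)·cross = 2.5·-57.5000 = -143.7500
edge 1: (2,25)→(7.5,2)  cross = 2·2 − 7.5·25 = -183.5000; (r_i+r_j)·cross = 9.5·-183.5000 = -1743.2500
edge 2: (7.5,2)→(9.5,0.5)  cross = 7.5·0.5 − 9.5·2 = -15.2500; (r_i+r_j)·cross = 17·-15.2500 = -259.2500
edge 3: (9.5,0.5)→(20,3)  cross = 9.5·3 − 20·0.5 = 18.5000; (r_i+r_j)·cross = 29.5·18.5000 = 545.7500
edge 4: (20,3)→(18.5,29.5)  cross = 20·29.5 − 18.5·3 = 534.5000; (r_i+r_j)·cross = 38.5·534.5000 = 20578.2500
edge 5: (18.5,29.5)→(13.5,37)  cross = 18.5·37 − 13.5·29.5 = 286.2500; (r_i+r_j)·cross = 32·286.2500 = 9160.0000
edge 6: (13.5,37)→(2.5,40)  cross = 13.5·40 − 2.5·37 = 447.5000; (r_i+r_j)·cross = 16·447.5000 = 7160.0000
edge 7: (2.5,40)→(0.5,35)  cross = 2.5·35 − 0.5·40 = 67.5000; (r_i+r_j)·cross = 3·67.5000 = 202.5000
Σcross = 1098.0000 → A = |Σcross|/2 = 549.0000 mm²
Σ(r_i+r_j)·cross = 35500.2500 → first moment M = |Σ|/6 = 5916.7083
R_c = M/A = 5916.7083/549.0000 = 10.7772 mm
θ = 332° = 5.794493 rad
V = θ·R_c·A = 5.794493·10.7772·549.0000 = 34284.326 mm³

Volume = 34284.326 mm³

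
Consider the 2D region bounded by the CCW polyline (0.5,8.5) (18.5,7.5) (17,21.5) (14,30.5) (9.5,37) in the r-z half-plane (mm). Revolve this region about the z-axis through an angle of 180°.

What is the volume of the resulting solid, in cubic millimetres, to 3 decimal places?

Profile (r,z), 5 vertices: (0.5,8.5) (18.5,7.5) (17,21.5) (14,30.5) (9.5,37)
edge 0: (0.5,8.5)→(18.5,7.5)  cross = 0.5·7.5 − 18.5·8.5 = -153.5000; (r_i+r_j)·cross = 19·-153.5000 = -2916.5000
edge 1: (18.5,7.5)→(17,21.5)  cross = 18.5·21.5 − 17·7.5 = 270.2500; (r_i+r_j)·cross = 35.5·270.2500 = 9593.8750
edge 2: (17,21.5)→(14,30.5)  cross = 17·30.5 − 14·21.5 = 217.5000; (r_i+r_j)·cross = 31·217.5000 = 6742.5000
edge 3: (14,30.5)→(9.5,37)  cross = 14·37 − 9.5·30.5 = 228.2500; (r_i+r_j)·cross = 23.5·228.2500 = 5363.8750
edge 4: (9.5,37)→(0.5,8.5)  cross = 9.5·8.5 − 0.5·37 = 62.2500; (r_i+r_j)·cross = 10·62.2500 = 622.5000
Σcross = 624.7500 → A = |Σcross|/2 = 312.3750 mm²
Σ(r_i+r_j)·cross = 19406.2500 → first moment M = |Σ|/6 = 3234.3750
R_c = M/A = 3234.3750/312.3750 = 10.3541 mm
θ = 180° = 3.141593 rad
V = θ·R_c·A = 3.141593·10.3541·312.3750 = 10161.089 mm³

Volume = 10161.089 mm³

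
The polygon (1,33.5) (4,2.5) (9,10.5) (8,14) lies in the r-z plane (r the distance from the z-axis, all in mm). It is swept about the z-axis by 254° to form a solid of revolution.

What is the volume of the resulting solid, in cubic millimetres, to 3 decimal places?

Volume = 1918.070 mm³

Profile (r,z), 4 vertices: (1,33.5) (4,2.5) (9,10.5) (8,14)
edge 0: (1,33.5)→(4,2.5)  cross = 1·2.5 − 4·33.5 = -131.5000; (r_i+r_j)·cross = 5·-131.5000 = -657.5000
edge 1: (4,2.5)→(9,10.5)  cross = 4·10.5 − 9·2.5 = 19.5000; (r_i+r_j)·cross = 13·19.5000 = 253.5000
edge 2: (9,10.5)→(8,14)  cross = 9·14 − 8·10.5 = 42.0000; (r_i+r_j)·cross = 17·42.0000 = 714.0000
edge 3: (8,14)→(1,33.5)  cross = 8·33.5 − 1·14 = 254.0000; (r_i+r_j)·cross = 9·254.0000 = 2286.0000
Σcross = 184.0000 → A = |Σcross|/2 = 92.0000 mm²
Σ(r_i+r_j)·cross = 2596.0000 → first moment M = |Σ|/6 = 432.6667
R_c = M/A = 432.6667/92.0000 = 4.7029 mm
θ = 254° = 4.433136 rad
V = θ·R_c·A = 4.433136·4.7029·92.0000 = 1918.070 mm³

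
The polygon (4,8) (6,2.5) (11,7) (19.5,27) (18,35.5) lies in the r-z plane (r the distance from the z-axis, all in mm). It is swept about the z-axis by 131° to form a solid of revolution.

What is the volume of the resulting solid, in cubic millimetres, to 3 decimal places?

Volume = 4778.585 mm³

Profile (r,z), 5 vertices: (4,8) (6,2.5) (11,7) (19.5,27) (18,35.5)
edge 0: (4,8)→(6,2.5)  cross = 4·2.5 − 6·8 = -38.0000; (r_i+r_j)·cross = 10·-38.0000 = -380.0000
edge 1: (6,2.5)→(11,7)  cross = 6·7 − 11·2.5 = 14.5000; (r_i+r_j)·cross = 17·14.5000 = 246.5000
edge 2: (11,7)→(19.5,27)  cross = 11·27 − 19.5·7 = 160.5000; (r_i+r_j)·cross = 30.5·160.5000 = 4895.2500
edge 3: (19.5,27)→(18,35.5)  cross = 19.5·35.5 − 18·27 = 206.2500; (r_i+r_j)·cross = 37.5·206.2500 = 7734.3750
edge 4: (18,35.5)→(4,8)  cross = 18·8 − 4·35.5 = 2.0000; (r_i+r_j)·cross = 22·2.0000 = 44.0000
Σcross = 345.2500 → A = |Σcross|/2 = 172.6250 mm²
Σ(r_i+r_j)·cross = 12540.1250 → first moment M = |Σ|/6 = 2090.0208
R_c = M/A = 2090.0208/172.6250 = 12.1073 mm
θ = 131° = 2.286381 rad
V = θ·R_c·A = 2.286381·12.1073·172.6250 = 4778.585 mm³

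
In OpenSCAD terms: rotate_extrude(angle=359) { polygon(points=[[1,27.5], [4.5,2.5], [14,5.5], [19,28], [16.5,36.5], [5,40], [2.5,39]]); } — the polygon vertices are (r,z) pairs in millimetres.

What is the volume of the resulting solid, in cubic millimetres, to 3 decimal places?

Volume = 29169.202 mm³

Profile (r,z), 7 vertices: (1,27.5) (4.5,2.5) (14,5.5) (19,28) (16.5,36.5) (5,40) (2.5,39)
edge 0: (1,27.5)→(4.5,2.5)  cross = 1·2.5 − 4.5·27.5 = -121.2500; (r_i+r_j)·cross = 5.5·-121.2500 = -666.8750
edge 1: (4.5,2.5)→(14,5.5)  cross = 4.5·5.5 − 14·2.5 = -10.2500; (r_i+r_j)·cross = 18.5·-10.2500 = -189.6250
edge 2: (14,5.5)→(19,28)  cross = 14·28 − 19·5.5 = 287.5000; (r_i+r_j)·cross = 33·287.5000 = 9487.5000
edge 3: (19,28)→(16.5,36.5)  cross = 19·36.5 − 16.5·28 = 231.5000; (r_i+r_j)·cross = 35.5·231.5000 = 8218.2500
edge 4: (16.5,36.5)→(5,40)  cross = 16.5·40 − 5·36.5 = 477.5000; (r_i+r_j)·cross = 21.5·477.5000 = 10266.2500
edge 5: (5,40)→(2.5,39)  cross = 5·39 − 2.5·40 = 95.0000; (r_i+r_j)·cross = 7.5·95.0000 = 712.5000
edge 6: (2.5,39)→(1,27.5)  cross = 2.5·27.5 − 1·39 = 29.7500; (r_i+r_j)·cross = 3.5·29.7500 = 104.1250
Σcross = 989.7500 → A = |Σcross|/2 = 494.8750 mm²
Σ(r_i+r_j)·cross = 27932.1250 → first moment M = |Σ|/6 = 4655.3542
R_c = M/A = 4655.3542/494.8750 = 9.4071 mm
θ = 359° = 6.265732 rad
V = θ·R_c·A = 6.265732·9.4071·494.8750 = 29169.202 mm³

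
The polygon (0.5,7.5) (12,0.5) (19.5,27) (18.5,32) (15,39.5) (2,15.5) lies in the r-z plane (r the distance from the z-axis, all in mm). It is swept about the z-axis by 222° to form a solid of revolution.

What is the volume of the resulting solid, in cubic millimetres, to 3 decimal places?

Volume = 15844.496 mm³

Profile (r,z), 6 vertices: (0.5,7.5) (12,0.5) (19.5,27) (18.5,32) (15,39.5) (2,15.5)
edge 0: (0.5,7.5)→(12,0.5)  cross = 0.5·0.5 − 12·7.5 = -89.7500; (r_i+r_j)·cross = 12.5·-89.7500 = -1121.8750
edge 1: (12,0.5)→(19.5,27)  cross = 12·27 − 19.5·0.5 = 314.2500; (r_i+r_j)·cross = 31.5·314.2500 = 9898.8750
edge 2: (19.5,27)→(18.5,32)  cross = 19.5·32 − 18.5·27 = 124.5000; (r_i+r_j)·cross = 38·124.5000 = 4731.0000
edge 3: (18.5,32)→(15,39.5)  cross = 18.5·39.5 − 15·32 = 250.7500; (r_i+r_j)·cross = 33.5·250.7500 = 8400.1250
edge 4: (15,39.5)→(2,15.5)  cross = 15·15.5 − 2·39.5 = 153.5000; (r_i+r_j)·cross = 17·153.5000 = 2609.5000
edge 5: (2,15.5)→(0.5,7.5)  cross = 2·7.5 − 0.5·15.5 = 7.2500; (r_i+r_j)·cross = 2.5·7.2500 = 18.1250
Σcross = 760.5000 → A = |Σcross|/2 = 380.2500 mm²
Σ(r_i+r_j)·cross = 24535.7500 → first moment M = |Σ|/6 = 4089.2917
R_c = M/A = 4089.2917/380.2500 = 10.7542 mm
θ = 222° = 3.874631 rad
V = θ·R_c·A = 3.874631·10.7542·380.2500 = 15844.496 mm³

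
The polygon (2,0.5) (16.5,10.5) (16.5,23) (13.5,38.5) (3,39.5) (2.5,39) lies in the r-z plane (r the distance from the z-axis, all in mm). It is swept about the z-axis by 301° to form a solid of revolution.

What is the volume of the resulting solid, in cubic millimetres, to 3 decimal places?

Profile (r,z), 6 vertices: (2,0.5) (16.5,10.5) (16.5,23) (13.5,38.5) (3,39.5) (2.5,39)
edge 0: (2,0.5)→(16.5,10.5)  cross = 2·10.5 − 16.5·0.5 = 12.7500; (r_i+r_j)·cross = 18.5·12.7500 = 235.8750
edge 1: (16.5,10.5)→(16.5,23)  cross = 16.5·23 − 16.5·10.5 = 206.2500; (r_i+r_j)·cross = 33·206.2500 = 6806.2500
edge 2: (16.5,23)→(13.5,38.5)  cross = 16.5·38.5 − 13.5·23 = 324.7500; (r_i+r_j)·cross = 30·324.7500 = 9742.5000
edge 3: (13.5,38.5)→(3,39.5)  cross = 13.5·39.5 − 3·38.5 = 417.7500; (r_i+r_j)·cross = 16.5·417.7500 = 6892.8750
edge 4: (3,39.5)→(2.5,39)  cross = 3·39 − 2.5·39.5 = 18.2500; (r_i+r_j)·cross = 5.5·18.2500 = 100.3750
edge 5: (2.5,39)→(2,0.5)  cross = 2.5·0.5 − 2·39 = -76.7500; (r_i+r_j)·cross = 4.5·-76.7500 = -345.3750
Σcross = 903.0000 → A = |Σcross|/2 = 451.5000 mm²
Σ(r_i+r_j)·cross = 23432.5000 → first moment M = |Σ|/6 = 3905.4167
R_c = M/A = 3905.4167/451.5000 = 8.6499 mm
θ = 301° = 5.253441 rad
V = θ·R_c·A = 5.253441·8.6499·451.5000 = 20516.876 mm³

Volume = 20516.876 mm³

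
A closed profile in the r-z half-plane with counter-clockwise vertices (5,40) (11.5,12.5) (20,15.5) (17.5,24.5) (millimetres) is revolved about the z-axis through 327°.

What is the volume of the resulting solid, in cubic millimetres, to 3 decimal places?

Profile (r,z), 4 vertices: (5,40) (11.5,12.5) (20,15.5) (17.5,24.5)
edge 0: (5,40)→(11.5,12.5)  cross = 5·12.5 − 11.5·40 = -397.5000; (r_i+r_j)·cross = 16.5·-397.5000 = -6558.7500
edge 1: (11.5,12.5)→(20,15.5)  cross = 11.5·15.5 − 20·12.5 = -71.7500; (r_i+r_j)·cross = 31.5·-71.7500 = -2260.1250
edge 2: (20,15.5)→(17.5,24.5)  cross = 20·24.5 − 17.5·15.5 = 218.7500; (r_i+r_j)·cross = 37.5·218.7500 = 8203.1250
edge 3: (17.5,24.5)→(5,40)  cross = 17.5·40 − 5·24.5 = 577.5000; (r_i+r_j)·cross = 22.5·577.5000 = 12993.7500
Σcross = 327.0000 → A = |Σcross|/2 = 163.5000 mm²
Σ(r_i+r_j)·cross = 12378.0000 → first moment M = |Σ|/6 = 2063.0000
R_c = M/A = 2063.0000/163.5000 = 12.6177 mm
θ = 327° = 5.707227 rad
V = θ·R_c·A = 5.707227·12.6177·163.5000 = 11774.009 mm³

Volume = 11774.009 mm³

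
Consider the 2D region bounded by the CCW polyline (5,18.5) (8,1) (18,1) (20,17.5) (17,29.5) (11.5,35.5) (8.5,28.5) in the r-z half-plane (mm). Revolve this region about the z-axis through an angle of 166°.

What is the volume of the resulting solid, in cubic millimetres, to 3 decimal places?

Volume = 13599.555 mm³

Profile (r,z), 7 vertices: (5,18.5) (8,1) (18,1) (20,17.5) (17,29.5) (11.5,35.5) (8.5,28.5)
edge 0: (5,18.5)→(8,1)  cross = 5·1 − 8·18.5 = -143.0000; (r_i+r_j)·cross = 13·-143.0000 = -1859.0000
edge 1: (8,1)→(18,1)  cross = 8·1 − 18·1 = -10.0000; (r_i+r_j)·cross = 26·-10.0000 = -260.0000
edge 2: (18,1)→(20,17.5)  cross = 18·17.5 − 20·1 = 295.0000; (r_i+r_j)·cross = 38·295.0000 = 11210.0000
edge 3: (20,17.5)→(17,29.5)  cross = 20·29.5 − 17·17.5 = 292.5000; (r_i+r_j)·cross = 37·292.5000 = 10822.5000
edge 4: (17,29.5)→(11.5,35.5)  cross = 17·35.5 − 11.5·29.5 = 264.2500; (r_i+r_j)·cross = 28.5·264.2500 = 7531.1250
edge 5: (11.5,35.5)→(8.5,28.5)  cross = 11.5·28.5 − 8.5·35.5 = 26.0000; (r_i+r_j)·cross = 20·26.0000 = 520.0000
edge 6: (8.5,28.5)→(5,18.5)  cross = 8.5·18.5 − 5·28.5 = 14.7500; (r_i+r_j)·cross = 13.5·14.7500 = 199.1250
Σcross = 739.5000 → A = |Σcross|/2 = 369.7500 mm²
Σ(r_i+r_j)·cross = 28163.7500 → first moment M = |Σ|/6 = 4693.9583
R_c = M/A = 4693.9583/369.7500 = 12.6950 mm
θ = 166° = 2.897247 rad
V = θ·R_c·A = 2.897247·12.6950·369.7500 = 13599.555 mm³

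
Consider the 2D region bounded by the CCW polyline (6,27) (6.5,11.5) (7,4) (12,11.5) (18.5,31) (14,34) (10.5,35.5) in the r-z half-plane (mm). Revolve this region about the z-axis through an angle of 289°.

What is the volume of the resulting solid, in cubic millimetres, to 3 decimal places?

Volume = 12053.798 mm³

Profile (r,z), 7 vertices: (6,27) (6.5,11.5) (7,4) (12,11.5) (18.5,31) (14,34) (10.5,35.5)
edge 0: (6,27)→(6.5,11.5)  cross = 6·11.5 − 6.5·27 = -106.5000; (r_i+r_j)·cross = 12.5·-106.5000 = -1331.2500
edge 1: (6.5,11.5)→(7,4)  cross = 6.5·4 − 7·11.5 = -54.5000; (r_i+r_j)·cross = 13.5·-54.5000 = -735.7500
edge 2: (7,4)→(12,11.5)  cross = 7·11.5 − 12·4 = 32.5000; (r_i+r_j)·cross = 19·32.5000 = 617.5000
edge 3: (12,11.5)→(18.5,31)  cross = 12·31 − 18.5·11.5 = 159.2500; (r_i+r_j)·cross = 30.5·159.2500 = 4857.1250
edge 4: (18.5,31)→(14,34)  cross = 18.5·34 − 14·31 = 195.0000; (r_i+r_j)·cross = 32.5·195.0000 = 6337.5000
edge 5: (14,34)→(10.5,35.5)  cross = 14·35.5 − 10.5·34 = 140.0000; (r_i+r_j)·cross = 24.5·140.0000 = 3430.0000
edge 6: (10.5,35.5)→(6,27)  cross = 10.5·27 − 6·35.5 = 70.5000; (r_i+r_j)·cross = 16.5·70.5000 = 1163.2500
Σcross = 436.2500 → A = |Σcross|/2 = 218.1250 mm²
Σ(r_i+r_j)·cross = 14338.3750 → first moment M = |Σ|/6 = 2389.7292
R_c = M/A = 2389.7292/218.1250 = 10.9558 mm
θ = 289° = 5.044002 rad
V = θ·R_c·A = 5.044002·10.9558·218.1250 = 12053.798 mm³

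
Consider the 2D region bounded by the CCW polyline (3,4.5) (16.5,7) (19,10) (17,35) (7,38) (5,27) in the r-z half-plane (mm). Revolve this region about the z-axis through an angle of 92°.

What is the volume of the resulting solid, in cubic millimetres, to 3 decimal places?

Volume = 7242.155 mm³

Profile (r,z), 6 vertices: (3,4.5) (16.5,7) (19,10) (17,35) (7,38) (5,27)
edge 0: (3,4.5)→(16.5,7)  cross = 3·7 − 16.5·4.5 = -53.2500; (r_i+r_j)·cross = 19.5·-53.2500 = -1038.3750
edge 1: (16.5,7)→(19,10)  cross = 16.5·10 − 19·7 = 32.0000; (r_i+r_j)·cross = 35.5·32.0000 = 1136.0000
edge 2: (19,10)→(17,35)  cross = 19·35 − 17·10 = 495.0000; (r_i+r_j)·cross = 36·495.0000 = 17820.0000
edge 3: (17,35)→(7,38)  cross = 17·38 − 7·35 = 401.0000; (r_i+r_j)·cross = 24·401.0000 = 9624.0000
edge 4: (7,38)→(5,27)  cross = 7·27 − 5·38 = -1.0000; (r_i+r_j)·cross = 12·-1.0000 = -12.0000
edge 5: (5,27)→(3,4.5)  cross = 5·4.5 − 3·27 = -58.5000; (r_i+r_j)·cross = 8·-58.5000 = -468.0000
Σcross = 815.2500 → A = |Σcross|/2 = 407.6250 mm²
Σ(r_i+r_j)·cross = 27061.6250 → first moment M = |Σ|/6 = 4510.2708
R_c = M/A = 4510.2708/407.6250 = 11.0648 mm
θ = 92° = 1.605703 rad
V = θ·R_c·A = 1.605703·11.0648·407.6250 = 7242.155 mm³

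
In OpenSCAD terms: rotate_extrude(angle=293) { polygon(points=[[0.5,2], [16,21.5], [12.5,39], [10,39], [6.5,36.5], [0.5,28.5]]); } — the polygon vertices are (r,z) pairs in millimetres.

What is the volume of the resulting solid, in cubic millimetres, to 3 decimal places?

Profile (r,z), 6 vertices: (0.5,2) (16,21.5) (12.5,39) (10,39) (6.5,36.5) (0.5,28.5)
edge 0: (0.5,2)→(16,21.5)  cross = 0.5·21.5 − 16·2 = -21.2500; (r_i+r_j)·cross = 16.5·-21.2500 = -350.6250
edge 1: (16,21.5)→(12.5,39)  cross = 16·39 − 12.5·21.5 = 355.2500; (r_i+r_j)·cross = 28.5·355.2500 = 10124.6250
edge 2: (12.5,39)→(10,39)  cross = 12.5·39 − 10·39 = 97.5000; (r_i+r_j)·cross = 22.5·97.5000 = 2193.7500
edge 3: (10,39)→(6.5,36.5)  cross = 10·36.5 − 6.5·39 = 111.5000; (r_i+r_j)·cross = 16.5·111.5000 = 1839.7500
edge 4: (6.5,36.5)→(0.5,28.5)  cross = 6.5·28.5 − 0.5·36.5 = 167.0000; (r_i+r_j)·cross = 7·167.0000 = 1169.0000
edge 5: (0.5,28.5)→(0.5,2)  cross = 0.5·2 − 0.5·28.5 = -13.2500; (r_i+r_j)·cross = 1·-13.2500 = -13.2500
Σcross = 696.7500 → A = |Σcross|/2 = 348.3750 mm²
Σ(r_i+r_j)·cross = 14963.2500 → first moment M = |Σ|/6 = 2493.8750
R_c = M/A = 2493.8750/348.3750 = 7.1586 mm
θ = 293° = 5.113815 rad
V = θ·R_c·A = 5.113815·7.1586·348.3750 = 12753.215 mm³

Volume = 12753.215 mm³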